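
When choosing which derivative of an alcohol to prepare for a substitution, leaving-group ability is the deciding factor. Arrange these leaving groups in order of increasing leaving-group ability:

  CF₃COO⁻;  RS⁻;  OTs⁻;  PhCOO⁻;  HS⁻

RS⁻ < HS⁻ < PhCOO⁻ < CF₃COO⁻ < OTs⁻

OTs⁻: pKₐ(p-CH₃C₆H₄SO₃H (TsOH)) ≈ -2.8 — resonance-delocalised arenesulfonate
CF₃COO⁻: pKₐ(CF₃COOH) ≈ 0.2
PhCOO⁻: pKₐ(C₆H₅COOH) ≈ 4.2
HS⁻: pKₐ(H₂S) ≈ 7 — larger and more polarisable than the oxygen analogue
RS⁻: pKₐ(RSH (a thiol)) ≈ 10.5
The question asks for worst first, so the sequence is read in increasing leaving-group ability.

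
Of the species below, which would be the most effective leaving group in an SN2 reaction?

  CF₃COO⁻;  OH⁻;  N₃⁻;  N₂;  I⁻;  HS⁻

N₂: no meaningful conjugate acid; N₂ departs as an exceptionally stable neutral molecule
I⁻: pKₐ(HI) ≈ -10
CF₃COO⁻: pKₐ(CF₃COOH) ≈ 0.2
N₃⁻: pKₐ(HN₃) ≈ 4.7
HS⁻: pKₐ(H₂S) ≈ 7
OH⁻: pKₐ(H₂O) ≈ 15.7

N₂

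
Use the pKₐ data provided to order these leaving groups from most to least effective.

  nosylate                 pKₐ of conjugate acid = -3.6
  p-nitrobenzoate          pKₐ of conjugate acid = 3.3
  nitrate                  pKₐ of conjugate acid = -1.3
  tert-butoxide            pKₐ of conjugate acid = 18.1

Lower conjugate-acid pKₐ ⇒ weaker base ⇒ better leaving group.
Sorting by the given values: nosylate (-3.6), nitrate (-1.3), p-nitrobenzoate (3.3), tert-butoxide (18.1).

nosylate > nitrate > p-nitrobenzoate > tert-butoxide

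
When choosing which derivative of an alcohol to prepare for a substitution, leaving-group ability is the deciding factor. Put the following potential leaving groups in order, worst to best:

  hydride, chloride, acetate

A good leaving group is a weak base: the lower the pKₐ of its conjugate acid, the more readily it departs.
chloride: pKₐ(HCl) ≈ -7 — moderately weak base
acetate: pKₐ(CH₃COOH) ≈ 4.8 — resonance-stabilised but still a weak base
hydride: pKₐ(H₂) ≈ 36 — extremely strong base; leaves only in special hydride-transfer contexts
The question asks for worst first, so the sequence is read in increasing leaving-group ability.

hydride < acetate < chloride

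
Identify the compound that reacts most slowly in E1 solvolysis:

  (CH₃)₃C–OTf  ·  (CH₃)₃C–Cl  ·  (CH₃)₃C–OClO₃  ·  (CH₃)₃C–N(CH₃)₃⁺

Identical carbon frameworks mean the comparison reduces to leaving-group quality.
Rank by basicity of the departing species: weakest base leaves most easily.
(CH₃)₃C–OTf loses OTf⁻: pKₐ(CF₃SO₃H (triflic acid)) ≈ -14
(CH₃)₃C–OClO₃ loses ClO₄⁻: pKₐ(HClO₄) ≈ -10
(CH₃)₃C–Cl loses Cl⁻: pKₐ(HCl) ≈ -7
(CH₃)₃C–N(CH₃)₃⁺ loses NR'₃: pKₐ(R'₃NH⁺) ≈ 10.7

(CH₃)₃C–N(CH₃)₃⁺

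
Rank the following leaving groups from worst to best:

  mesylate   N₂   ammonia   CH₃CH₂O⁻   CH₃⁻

A good leaving group is a weak base: the lower the pKₐ of its conjugate acid, the more readily it departs.
N₂: no meaningful conjugate acid; N₂ departs as an exceptionally stable neutral molecule
mesylate: pKₐ(CH₃SO₃H (MsOH)) ≈ -1.9
ammonia: pKₐ(NH₄⁺) ≈ 9.2
CH₃CH₂O⁻: pKₐ(CH₃CH₂OH) ≈ 16
CH₃⁻: pKₐ(CH₄) ≈ 48
Reversing gives the worst-to-best order requested.

CH₃⁻ < CH₃CH₂O⁻ < ammonia < mesylate < N₂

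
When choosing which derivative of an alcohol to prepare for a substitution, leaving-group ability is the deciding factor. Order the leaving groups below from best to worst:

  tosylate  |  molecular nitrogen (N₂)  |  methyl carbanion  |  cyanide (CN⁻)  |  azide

Leaving-group ability tracks the stability of the departed species; conjugate-acid pKₐ is the usual yardstick (lower pKₐ → better LG).
molecular nitrogen (N₂): no meaningful conjugate acid; N₂ departs as an exceptionally stable neutral molecule
tosylate: pKₐ(p-CH₃C₆H₄SO₃H (TsOH)) ≈ -2.8
azide: pKₐ(HN₃) ≈ 4.7 — linear, resonance-stabilised
cyanide (CN⁻): pKₐ(HCN) ≈ 9.2 — sp carbon stabilises the charge somewhat, but still a poor LG
methyl carbanion: pKₐ(CH₄) ≈ 48

molecular nitrogen (N₂) > tosylate > azide > cyanide (CN⁻) > methyl carbanion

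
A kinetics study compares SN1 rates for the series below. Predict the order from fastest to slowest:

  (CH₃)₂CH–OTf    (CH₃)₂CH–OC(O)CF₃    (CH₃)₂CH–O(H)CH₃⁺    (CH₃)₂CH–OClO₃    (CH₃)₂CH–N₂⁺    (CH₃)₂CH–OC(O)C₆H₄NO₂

(CH₃)₂CH–N₂⁺ > (CH₃)₂CH–OTf > (CH₃)₂CH–OClO₃ > (CH₃)₂CH–O(H)CH₃⁺ > (CH₃)₂CH–OC(O)CF₃ > (CH₃)₂CH–OC(O)C₆H₄NO₂

With the same alkyl group throughout, only the leaving group differentiates the rates.
The more stable X⁻ (or X) is on its own — i.e. the weaker a base it is — the better a leaving group it makes.
(CH₃)₂CH–N₂⁺ loses N₂: no meaningful conjugate acid; N₂ departs as an exceptionally stable neutral molecule
(CH₃)₂CH–OTf loses OTf⁻: pKₐ(CF₃SO₃H (triflic acid)) ≈ -14
(CH₃)₂CH–OClO₃ loses ClO₄⁻: pKₐ(HClO₄) ≈ -10
(CH₃)₂CH–O(H)CH₃⁺ loses R'OH: pKₐ(R'OH₂⁺) ≈ -2.4
(CH₃)₂CH–OC(O)CF₃ loses CF₃COO⁻: pKₐ(CF₃COOH) ≈ 0.2
(CH₃)₂CH–OC(O)C₆H₄NO₂ loses p-O₂N–C₆H₄–COO⁻: pKₐ(p-nitrobenzoic acid) ≈ 3.4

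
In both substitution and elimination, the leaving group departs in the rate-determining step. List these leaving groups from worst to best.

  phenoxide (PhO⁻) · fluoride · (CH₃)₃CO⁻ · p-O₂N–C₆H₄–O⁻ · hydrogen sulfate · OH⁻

(CH₃)₃CO⁻ < OH⁻ < phenoxide (PhO⁻) < p-O₂N–C₆H₄–O⁻ < fluoride < hydrogen sulfate

Rank by basicity of the departing species: weakest base leaves most easily.
hydrogen sulfate: pKₐ(H₂SO₄) ≈ -3
fluoride: pKₐ(HF) ≈ 3.2
p-O₂N–C₆H₄–O⁻: pKₐ(p-nitrophenol) ≈ 7.2 — nitro group delocalises the charge; the classic chromogenic LG
phenoxide (PhO⁻): pKₐ(C₆H₅OH (phenol)) ≈ 10 — resonance into the ring helps, but still a poor LG
OH⁻: pKₐ(H₂O) ≈ 15.7
(CH₃)₃CO⁻: pKₐ(t-BuOH) ≈ 18 — bulky, strongly basic alkoxide
The question asks for worst first, so the sequence is read in increasing leaving-group ability.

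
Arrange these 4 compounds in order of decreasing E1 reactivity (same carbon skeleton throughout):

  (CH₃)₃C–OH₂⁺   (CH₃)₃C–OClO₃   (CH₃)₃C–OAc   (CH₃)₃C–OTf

The skeletons are identical, so relative rate is governed entirely by leaving-group ability.
The more stable X⁻ (or X) is on its own — i.e. the weaker a base it is — the better a leaving group it makes.
(CH₃)₃C–OTf loses OTf⁻: pKₐ(CF₃SO₃H (triflic acid)) ≈ -14
(CH₃)₃C–OClO₃ loses ClO₄⁻: pKₐ(HClO₄) ≈ -10
(CH₃)₃C–OH₂⁺ loses H₂O: pKₐ(H₃O⁺) ≈ -1.7
(CH₃)₃C–OAc loses AcO⁻: pKₐ(CH₃COOH) ≈ 4.8

(CH₃)₃C–OTf > (CH₃)₃C–OClO₃ > (CH₃)₃C–OH₂⁺ > (CH₃)₃C–OAc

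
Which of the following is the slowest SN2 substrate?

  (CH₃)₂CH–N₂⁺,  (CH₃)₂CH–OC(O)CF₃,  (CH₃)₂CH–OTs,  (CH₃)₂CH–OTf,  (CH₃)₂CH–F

The skeletons are identical, so relative rate is governed entirely by leaving-group ability.
A good leaving group is a weak base: the lower the pKₐ of its conjugate acid, the more readily it departs.
(CH₃)₂CH–N₂⁺ loses N₂: no meaningful conjugate acid; N₂ departs as an exceptionally stable neutral molecule
(CH₃)₂CH–OTf loses OTf⁻: pKₐ(CF₃SO₃H (triflic acid)) ≈ -14
(CH₃)₂CH–OTs loses OTs⁻: pKₐ(p-CH₃C₆H₄SO₃H (TsOH)) ≈ -2.8
(CH₃)₂CH–OC(O)CF₃ loses CF₃COO⁻: pKₐ(CF₃COOH) ≈ 0.2
(CH₃)₂CH–F loses F⁻: pKₐ(HF) ≈ 3.2

(CH₃)₂CH–F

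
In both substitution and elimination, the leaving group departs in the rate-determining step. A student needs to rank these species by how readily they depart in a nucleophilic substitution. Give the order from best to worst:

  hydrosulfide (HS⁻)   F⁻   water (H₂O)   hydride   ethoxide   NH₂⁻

water (H₂O): pKₐ(H₃O⁺) ≈ -1.7
F⁻: pKₐ(HF) ≈ 3.2 — small and strongly basic; the poor halide leaving group
hydrosulfide (HS⁻): pKₐ(H₂S) ≈ 7 — larger and more polarisable than the oxygen analogue
ethoxide: pKₐ(CH₃CH₂OH) ≈ 16 — strong base; alkoxides do not leave unassisted
hydride: pKₐ(H₂) ≈ 36
NH₂⁻: pKₐ(NH₃) ≈ 38

water (H₂O) > F⁻ > hydrosulfide (HS⁻) > ethoxide > hydride > NH₂⁻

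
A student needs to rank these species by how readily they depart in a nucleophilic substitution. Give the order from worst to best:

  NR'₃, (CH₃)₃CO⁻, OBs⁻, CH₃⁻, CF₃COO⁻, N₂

CH₃⁻ < (CH₃)₃CO⁻ < NR'₃ < CF₃COO⁻ < OBs⁻ < N₂

Rank by basicity of the departing species: weakest base leaves most easily.
N₂: no meaningful conjugate acid; N₂ departs as an exceptionally stable neutral molecule
OBs⁻: pKₐ(p-BrC₆H₄SO₃H) ≈ -2.8
CF₃COO⁻: pKₐ(CF₃COOH) ≈ 0.2
NR'₃: pKₐ(R'₃NH⁺) ≈ 10.7
(CH₃)₃CO⁻: pKₐ(t-BuOH) ≈ 18
CH₃⁻: pKₐ(CH₄) ≈ 48
The question asks for worst first, so the sequence is read in increasing leaving-group ability.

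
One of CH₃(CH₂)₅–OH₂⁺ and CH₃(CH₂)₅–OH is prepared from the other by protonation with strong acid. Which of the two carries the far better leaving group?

CH₃(CH₂)₅–OH₂⁺

From CH₃(CH₂)₅–OH the departing group would be OH⁻ (pKₐ(H₂O) ≈ 15.7). Strong base; essentially never leaves without prior activation.
From CH₃(CH₂)₅–OH₂⁺ the leaving group is H₂O (pKₐ(H₃O⁺) ≈ -1.7). Neutral; leaves from a protonated alcohol (R–OH₂⁺).
Protonation with strong acid works by converting the leaving group from hydroxide to neutral water, making CH₃(CH₂)₅–OH₂⁺ enormously more reactive.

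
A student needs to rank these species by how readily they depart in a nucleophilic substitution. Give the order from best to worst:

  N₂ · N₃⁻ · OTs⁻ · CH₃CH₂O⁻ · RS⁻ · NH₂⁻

N₂ > OTs⁻ > N₃⁻ > RS⁻ > CH₃CH₂O⁻ > NH₂⁻

N₂: no meaningful conjugate acid; N₂ departs as an exceptionally stable neutral molecule
OTs⁻: pKₐ(p-CH₃C₆H₄SO₃H (TsOH)) ≈ -2.8 — resonance-delocalised arenesulfonate
N₃⁻: pKₐ(HN₃) ≈ 4.7
RS⁻: pKₐ(RSH (a thiol)) ≈ 10.5 — moderately basic; rarely leaves without activation
CH₃CH₂O⁻: pKₐ(CH₃CH₂OH) ≈ 16
NH₂⁻: pKₐ(NH₃) ≈ 38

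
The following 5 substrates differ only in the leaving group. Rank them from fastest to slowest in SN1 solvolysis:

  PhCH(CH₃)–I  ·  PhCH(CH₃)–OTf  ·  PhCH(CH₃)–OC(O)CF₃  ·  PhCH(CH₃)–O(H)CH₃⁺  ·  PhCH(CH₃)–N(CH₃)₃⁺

PhCH(CH₃)–OTf > PhCH(CH₃)–I > PhCH(CH₃)–O(H)CH₃⁺ > PhCH(CH₃)–OC(O)CF₃ > PhCH(CH₃)–N(CH₃)₃⁺

With the same alkyl group throughout, only the leaving group differentiates the rates.
The more stable X⁻ (or X) is on its own — i.e. the weaker a base it is — the better a leaving group it makes.
PhCH(CH₃)–OTf loses OTf⁻: pKₐ(CF₃SO₃H (triflic acid)) ≈ -14
PhCH(CH₃)–I loses I⁻: pKₐ(HI) ≈ -10
PhCH(CH₃)–O(H)CH₃⁺ loses R'OH: pKₐ(R'OH₂⁺) ≈ -2.4
PhCH(CH₃)–OC(O)CF₃ loses CF₃COO⁻: pKₐ(CF₃COOH) ≈ 0.2
PhCH(CH₃)–N(CH₃)₃⁺ loses NR'₃: pKₐ(R'₃NH⁺) ≈ 10.7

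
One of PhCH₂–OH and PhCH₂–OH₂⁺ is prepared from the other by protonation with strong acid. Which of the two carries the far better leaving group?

PhCH₂–OH₂⁺

From PhCH₂–OH the departing group would be OH⁻ (pKₐ(H₂O) ≈ 15.7). Strong base; essentially never leaves without prior activation.
From PhCH₂–OH₂⁺ the leaving group is H₂O (pKₐ(H₃O⁺) ≈ -1.7). Neutral; leaves from a protonated alcohol (R–OH₂⁺).
Protonation with strong acid works by converting the leaving group from hydroxide to neutral water, making PhCH₂–OH₂⁺ enormously more reactive.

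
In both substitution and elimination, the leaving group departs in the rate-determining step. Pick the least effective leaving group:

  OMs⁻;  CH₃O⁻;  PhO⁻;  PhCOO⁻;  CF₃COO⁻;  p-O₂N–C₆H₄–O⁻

OMs⁻: pKₐ(CH₃SO₃H (MsOH)) ≈ -1.9
CF₃COO⁻: pKₐ(CF₃COOH) ≈ 0.2
PhCOO⁻: pKₐ(C₆H₅COOH) ≈ 4.2
p-O₂N–C₆H₄–O⁻: pKₐ(p-nitrophenol) ≈ 7.2
PhO⁻: pKₐ(C₆H₅OH (phenol)) ≈ 10
CH₃O⁻: pKₐ(CH₃OH) ≈ 15.5

CH₃O⁻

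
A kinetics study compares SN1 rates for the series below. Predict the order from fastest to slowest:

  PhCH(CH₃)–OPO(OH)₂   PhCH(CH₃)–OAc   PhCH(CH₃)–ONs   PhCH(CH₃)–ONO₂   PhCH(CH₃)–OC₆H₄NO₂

The skeletons are identical, so relative rate is governed entirely by leaving-group ability.
Leaving-group ability tracks the stability of the departed species; conjugate-acid pKₐ is the usual yardstick (lower pKₐ → better LG).
PhCH(CH₃)–ONs loses ONs⁻: pKₐ(p-O₂NC₆H₄SO₃H) ≈ -3.5
PhCH(CH₃)–ONO₂ loses NO₃⁻: pKₐ(HNO₃) ≈ -1.3
PhCH(CH₃)–OPO(OH)₂ loses H₂PO₄⁻: pKₐ(H₃PO₄) ≈ 2.1
PhCH(CH₃)–OAc loses AcO⁻: pKₐ(CH₃COOH) ≈ 4.8
PhCH(CH₃)–OC₆H₄NO₂ loses p-O₂N–C₆H₄–O⁻: pKₐ(p-nitrophenol) ≈ 7.2

PhCH(CH₃)–ONs > PhCH(CH₃)–ONO₂ > PhCH(CH₃)–OPO(OH)₂ > PhCH(CH₃)–OAc > PhCH(CH₃)–OC₆H₄NO₂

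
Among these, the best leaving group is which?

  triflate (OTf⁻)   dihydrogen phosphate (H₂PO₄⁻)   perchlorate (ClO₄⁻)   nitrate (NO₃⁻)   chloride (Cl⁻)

Rank by basicity of the departing species: weakest base leaves most easily.
triflate (OTf⁻): pKₐ(CF₃SO₃H (triflic acid)) ≈ -14
perchlorate (ClO₄⁻): pKₐ(HClO₄) ≈ -10
chloride (Cl⁻): pKₐ(HCl) ≈ -7
nitrate (NO₃⁻): pKₐ(HNO₃) ≈ -1.3
dihydrogen phosphate (H₂PO₄⁻): pKₐ(H₃PO₄) ≈ 2.1

triflate (OTf⁻)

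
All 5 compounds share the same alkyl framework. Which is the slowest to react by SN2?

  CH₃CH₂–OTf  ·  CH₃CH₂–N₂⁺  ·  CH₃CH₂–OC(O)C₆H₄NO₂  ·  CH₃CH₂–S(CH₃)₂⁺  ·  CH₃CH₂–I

CH₃CH₂–OC(O)C₆H₄NO₂

With the same alkyl group throughout, only the leaving group differentiates the rates.
A good leaving group is a weak base: the lower the pKₐ of its conjugate acid, the more readily it departs.
CH₃CH₂–N₂⁺ loses N₂: no meaningful conjugate acid; N₂ departs as an exceptionally stable neutral molecule
CH₃CH₂–OTf loses OTf⁻: pKₐ(CF₃SO₃H (triflic acid)) ≈ -14
CH₃CH₂–I loses I⁻: pKₐ(HI) ≈ -10
CH₃CH₂–S(CH₃)₂⁺ loses SR'₂: pKₐ(R'₂SH⁺) ≈ -7
CH₃CH₂–OC(O)C₆H₄NO₂ loses p-O₂N–C₆H₄–COO⁻: pKₐ(p-nitrobenzoic acid) ≈ 3.4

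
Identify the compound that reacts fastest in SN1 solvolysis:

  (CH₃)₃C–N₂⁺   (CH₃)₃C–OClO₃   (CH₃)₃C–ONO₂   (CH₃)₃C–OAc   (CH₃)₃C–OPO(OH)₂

(CH₃)₃C–N₂⁺

Identical carbon frameworks mean the comparison reduces to leaving-group quality.
Rank by basicity of the departing species: weakest base leaves most easily.
(CH₃)₃C–N₂⁺ loses N₂: no meaningful conjugate acid; N₂ departs as an exceptionally stable neutral molecule
(CH₃)₃C–OClO₃ loses ClO₄⁻: pKₐ(HClO₄) ≈ -10
(CH₃)₃C–ONO₂ loses NO₃⁻: pKₐ(HNO₃) ≈ -1.3
(CH₃)₃C–OPO(OH)₂ loses H₂PO₄⁻: pKₐ(H₃PO₄) ≈ 2.1
(CH₃)₃C–OAc loses AcO⁻: pKₐ(CH₃COOH) ≈ 4.8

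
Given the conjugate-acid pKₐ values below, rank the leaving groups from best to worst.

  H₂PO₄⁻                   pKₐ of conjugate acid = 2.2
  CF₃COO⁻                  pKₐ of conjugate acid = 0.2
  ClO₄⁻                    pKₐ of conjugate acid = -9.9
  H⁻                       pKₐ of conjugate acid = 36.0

ClO₄⁻ > CF₃COO⁻ > H₂PO₄⁻ > H⁻

Lower conjugate-acid pKₐ ⇒ weaker base ⇒ better leaving group.
Sorting by the given values: ClO₄⁻ (-9.9), CF₃COO⁻ (0.2), H₂PO₄⁻ (2.2), H⁻ (36.0).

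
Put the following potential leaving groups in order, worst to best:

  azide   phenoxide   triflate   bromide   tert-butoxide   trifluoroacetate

tert-butoxide < phenoxide < azide < trifluoroacetate < bromide < triflate

triflate: pKₐ(CF₃SO₃H (triflic acid)) ≈ -14 — charge spread over three oxygens and a CF₃ group; the premier leaving group in synthesis
bromide: pKₐ(HBr) ≈ -9 — weak base; good leaving group
trifluoroacetate: pKₐ(CF₃COOH) ≈ 0.2 — strongly electron-withdrawing CF₃ stabilises the carboxylate
azide: pKₐ(HN₃) ≈ 4.7 — linear, resonance-stabilised
phenoxide: pKₐ(C₆H₅OH (phenol)) ≈ 10 — resonance into the ring helps, but still a poor LG
tert-butoxide: pKₐ(t-BuOH) ≈ 18 — bulky, strongly basic alkoxide
The question asks for worst first, so the sequence is read in increasing leaving-group ability.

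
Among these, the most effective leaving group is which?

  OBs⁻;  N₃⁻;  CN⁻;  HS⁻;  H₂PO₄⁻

Leaving-group ability tracks the stability of the departed species; conjugate-acid pKₐ is the usual yardstick (lower pKₐ → better LG).
OBs⁻: pKₐ(p-BrC₆H₄SO₃H) ≈ -2.8
H₂PO₄⁻: pKₐ(H₃PO₄) ≈ 2.1
N₃⁻: pKₐ(HN₃) ≈ 4.7
HS⁻: pKₐ(H₂S) ≈ 7
CN⁻: pKₐ(HCN) ≈ 9.2

OBs⁻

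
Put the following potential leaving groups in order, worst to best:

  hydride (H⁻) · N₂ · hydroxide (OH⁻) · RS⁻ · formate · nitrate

hydride (H⁻) < hydroxide (OH⁻) < RS⁻ < formate < nitrate < N₂

A good leaving group is a weak base: the lower the pKₐ of its conjugate acid, the more readily it departs.
N₂: no meaningful conjugate acid; N₂ departs as an exceptionally stable neutral molecule
nitrate: pKₐ(HNO₃) ≈ -1.3
formate: pKₐ(HCOOH) ≈ 3.8
RS⁻: pKₐ(RSH (a thiol)) ≈ 10.5
hydroxide (OH⁻): pKₐ(H₂O) ≈ 15.7
hydride (H⁻): pKₐ(H₂) ≈ 36
Reversing gives the worst-to-best order requested.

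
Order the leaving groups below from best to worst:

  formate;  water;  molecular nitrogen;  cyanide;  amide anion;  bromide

Leaving-group ability tracks the stability of the departed species; conjugate-acid pKₐ is the usual yardstick (lower pKₐ → better LG).
molecular nitrogen: no meaningful conjugate acid; N₂ departs as an exceptionally stable neutral molecule
bromide: pKₐ(HBr) ≈ -9
water: pKₐ(H₃O⁺) ≈ -1.7
formate: pKₐ(HCOOH) ≈ 3.8
cyanide: pKₐ(HCN) ≈ 9.2
amide anion: pKₐ(NH₃) ≈ 38

molecular nitrogen > bromide > water > formate > cyanide > amide anion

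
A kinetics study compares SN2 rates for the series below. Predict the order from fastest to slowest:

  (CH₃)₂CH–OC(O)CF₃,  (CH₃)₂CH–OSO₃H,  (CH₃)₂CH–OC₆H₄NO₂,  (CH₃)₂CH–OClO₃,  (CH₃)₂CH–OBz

(CH₃)₂CH–OClO₃ > (CH₃)₂CH–OSO₃H > (CH₃)₂CH–OC(O)CF₃ > (CH₃)₂CH–OBz > (CH₃)₂CH–OC₆H₄NO₂

The skeletons are identical, so relative rate is governed entirely by leaving-group ability.
Leaving-group ability tracks the stability of the departed species; conjugate-acid pKₐ is the usual yardstick (lower pKₐ → better LG).
(CH₃)₂CH–OClO₃ loses ClO₄⁻: pKₐ(HClO₄) ≈ -10
(CH₃)₂CH–OSO₃H loses HSO₄⁻: pKₐ(H₂SO₄) ≈ -3
(CH₃)₂CH–OC(O)CF₃ loses CF₃COO⁻: pKₐ(CF₃COOH) ≈ 0.2
(CH₃)₂CH–OBz loses PhCOO⁻: pKₐ(C₆H₅COOH) ≈ 4.2
(CH₃)₂CH–OC₆H₄NO₂ loses p-O₂N–C₆H₄–O⁻: pKₐ(p-nitrophenol) ≈ 7.2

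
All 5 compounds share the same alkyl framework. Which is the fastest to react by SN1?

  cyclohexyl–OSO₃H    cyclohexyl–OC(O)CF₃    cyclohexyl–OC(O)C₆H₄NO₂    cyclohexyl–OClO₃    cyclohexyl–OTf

Same R in every case — rank the leaving groups.
A good leaving group is a weak base: the lower the pKₐ of its conjugate acid, the more readily it departs.
cyclohexyl–OTf loses OTf⁻: pKₐ(CF₃SO₃H (triflic acid)) ≈ -14
cyclohexyl–OClO₃ loses ClO₄⁻: pKₐ(HClO₄) ≈ -10
cyclohexyl–OSO₃H loses HSO₄⁻: pKₐ(H₂SO₄) ≈ -3
cyclohexyl–OC(O)CF₃ loses CF₃COO⁻: pKₐ(CF₃COOH) ≈ 0.2
cyclohexyl–OC(O)C₆H₄NO₂ loses p-O₂N–C₆H₄–COO⁻: pKₐ(p-nitrobenzoic acid) ≈ 3.4

cyclohexyl–OTf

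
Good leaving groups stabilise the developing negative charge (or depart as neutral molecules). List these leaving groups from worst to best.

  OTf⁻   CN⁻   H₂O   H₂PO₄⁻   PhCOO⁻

CN⁻ < PhCOO⁻ < H₂PO₄⁻ < H₂O < OTf⁻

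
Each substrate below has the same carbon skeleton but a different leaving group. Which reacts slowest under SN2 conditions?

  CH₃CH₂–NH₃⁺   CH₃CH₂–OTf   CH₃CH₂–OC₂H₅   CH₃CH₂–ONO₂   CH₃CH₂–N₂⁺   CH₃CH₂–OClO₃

CH₃CH₂–OC₂H₅

The skeletons are identical, so relative rate is governed entirely by leaving-group ability.
Rank by basicity of the departing species: weakest base leaves most easily.
CH₃CH₂–N₂⁺ loses N₂: no meaningful conjugate acid; N₂ departs as an exceptionally stable neutral molecule
CH₃CH₂–OTf loses OTf⁻: pKₐ(CF₃SO₃H (triflic acid)) ≈ -14
CH₃CH₂–OClO₃ loses ClO₄⁻: pKₐ(HClO₄) ≈ -10
CH₃CH₂–ONO₂ loses NO₃⁻: pKₐ(HNO₃) ≈ -1.3
CH₃CH₂–NH₃⁺ loses NH₃: pKₐ(NH₄⁺) ≈ 9.2
CH₃CH₂–OC₂H₅ loses CH₃CH₂O⁻: pKₐ(CH₃CH₂OH) ≈ 16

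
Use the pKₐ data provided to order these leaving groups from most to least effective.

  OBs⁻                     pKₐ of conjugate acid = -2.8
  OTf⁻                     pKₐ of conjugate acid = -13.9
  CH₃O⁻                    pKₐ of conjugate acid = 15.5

OTf⁻ > OBs⁻ > CH₃O⁻

Lower conjugate-acid pKₐ ⇒ weaker base ⇒ better leaving group.
Sorting by the given values: OTf⁻ (-13.9), OBs⁻ (-2.8), CH₃O⁻ (15.5).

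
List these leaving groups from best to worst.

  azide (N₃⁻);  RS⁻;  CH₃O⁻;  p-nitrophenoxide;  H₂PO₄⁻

H₂PO₄⁻ > azide (N₃⁻) > p-nitrophenoxide > RS⁻ > CH₃O⁻

H₂PO₄⁻: pKₐ(H₃PO₄) ≈ 2.1
azide (N₃⁻): pKₐ(HN₃) ≈ 4.7 — linear, resonance-stabilised
p-nitrophenoxide: pKₐ(p-nitrophenol) ≈ 7.2
RS⁻: pKₐ(RSH (a thiol)) ≈ 10.5
CH₃O⁻: pKₐ(CH₃OH) ≈ 15.5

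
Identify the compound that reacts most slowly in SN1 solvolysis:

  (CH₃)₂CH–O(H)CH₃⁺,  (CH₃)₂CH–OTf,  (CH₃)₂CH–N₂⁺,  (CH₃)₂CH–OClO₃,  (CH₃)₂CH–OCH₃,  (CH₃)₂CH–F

(CH₃)₂CH–OCH₃

Same R in every case — rank the leaving groups.
Leaving-group ability tracks the stability of the departed species; conjugate-acid pKₐ is the usual yardstick (lower pKₐ → better LG).
(CH₃)₂CH–N₂⁺ loses N₂: no meaningful conjugate acid; N₂ departs as an exceptionally stable neutral molecule
(CH₃)₂CH–OTf loses OTf⁻: pKₐ(CF₃SO₃H (triflic acid)) ≈ -14
(CH₃)₂CH–OClO₃ loses ClO₄⁻: pKₐ(HClO₄) ≈ -10
(CH₃)₂CH–O(H)CH₃⁺ loses R'OH: pKₐ(R'OH₂⁺) ≈ -2.4
(CH₃)₂CH–F loses F⁻: pKₐ(HF) ≈ 3.2
(CH₃)₂CH–OCH₃ loses CH₃O⁻: pKₐ(CH₃OH) ≈ 15.5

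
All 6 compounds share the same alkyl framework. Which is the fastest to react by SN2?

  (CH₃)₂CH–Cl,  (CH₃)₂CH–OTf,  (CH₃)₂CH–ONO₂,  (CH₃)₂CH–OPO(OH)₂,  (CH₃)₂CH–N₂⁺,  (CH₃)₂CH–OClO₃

Same R in every case — rank the leaving groups.
Rank by basicity of the departing species: weakest base leaves most easily.
(CH₃)₂CH–N₂⁺ loses N₂: no meaningful conjugate acid; N₂ departs as an exceptionally stable neutral molecule
(CH₃)₂CH–OTf loses OTf⁻: pKₐ(CF₃SO₃H (triflic acid)) ≈ -14
(CH₃)₂CH–OClO₃ loses ClO₄⁻: pKₐ(HClO₄) ≈ -10
(CH₃)₂CH–Cl loses Cl⁻: pKₐ(HCl) ≈ -7
(CH₃)₂CH–ONO₂ loses NO₃⁻: pKₐ(HNO₃) ≈ -1.3
(CH₃)₂CH–OPO(OH)₂ loses H₂PO₄⁻: pKₐ(H₃PO₄) ≈ 2.1

(CH₃)₂CH–N₂⁺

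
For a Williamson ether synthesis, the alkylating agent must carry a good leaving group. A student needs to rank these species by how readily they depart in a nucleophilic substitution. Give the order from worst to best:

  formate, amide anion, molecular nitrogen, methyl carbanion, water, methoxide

molecular nitrogen: no meaningful conjugate acid; N₂ departs as an exceptionally stable neutral molecule
water: pKₐ(H₃O⁺) ≈ -1.7
formate: pKₐ(HCOOH) ≈ 3.8
methoxide: pKₐ(CH₃OH) ≈ 15.5
amide anion: pKₐ(NH₃) ≈ 38
methyl carbanion: pKₐ(CH₄) ≈ 48
Reversing gives the worst-to-best order requested.

methyl carbanion < amide anion < methoxide < formate < water < molecular nitrogen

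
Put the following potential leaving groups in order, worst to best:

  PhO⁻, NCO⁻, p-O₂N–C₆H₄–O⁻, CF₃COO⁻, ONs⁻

PhO⁻ < p-O₂N–C₆H₄–O⁻ < NCO⁻ < CF₃COO⁻ < ONs⁻

A good leaving group is a weak base: the lower the pKₐ of its conjugate acid, the more readily it departs.
ONs⁻: pKₐ(p-O₂NC₆H₄SO₃H) ≈ -3.5 — p-nitro group further stabilises the sulfonate
CF₃COO⁻: pKₐ(CF₃COOH) ≈ 0.2
NCO⁻: pKₐ(HOCN) ≈ 3.5 — resonance between N and O
p-O₂N–C₆H₄–O⁻: pKₐ(p-nitrophenol) ≈ 7.2
PhO⁻: pKₐ(C₆H₅OH (phenol)) ≈ 10 — resonance into the ring helps, but still a poor LG
Listed from poorest to best leaving group as asked.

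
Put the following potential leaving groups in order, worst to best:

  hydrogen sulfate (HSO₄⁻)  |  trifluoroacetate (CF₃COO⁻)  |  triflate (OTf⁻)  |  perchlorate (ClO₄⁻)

trifluoroacetate (CF₃COO⁻) < hydrogen sulfate (HSO₄⁻) < perchlorate (ClO₄⁻) < triflate (OTf⁻)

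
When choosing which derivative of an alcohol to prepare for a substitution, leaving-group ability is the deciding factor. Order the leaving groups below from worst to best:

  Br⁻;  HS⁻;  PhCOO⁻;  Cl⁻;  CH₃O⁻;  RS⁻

CH₃O⁻ < RS⁻ < HS⁻ < PhCOO⁻ < Cl⁻ < Br⁻

Br⁻: pKₐ(HBr) ≈ -9 — weak base; good leaving group
Cl⁻: pKₐ(HCl) ≈ -7
PhCOO⁻: pKₐ(C₆H₅COOH) ≈ 4.2 — aryl carboxylate
HS⁻: pKₐ(H₂S) ≈ 7 — larger and more polarisable than the oxygen analogue
RS⁻: pKₐ(RSH (a thiol)) ≈ 10.5
CH₃O⁻: pKₐ(CH₃OH) ≈ 15.5
Listed from poorest to best leaving group as asked.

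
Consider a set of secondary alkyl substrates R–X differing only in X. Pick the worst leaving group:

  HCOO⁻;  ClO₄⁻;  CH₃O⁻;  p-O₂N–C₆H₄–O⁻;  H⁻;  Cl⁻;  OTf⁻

H⁻

Rank by basicity of the departing species: weakest base leaves most easily.
OTf⁻: pKₐ(CF₃SO₃H (triflic acid)) ≈ -14
ClO₄⁻: pKₐ(HClO₄) ≈ -10
Cl⁻: pKₐ(HCl) ≈ -7
HCOO⁻: pKₐ(HCOOH) ≈ 3.8
p-O₂N–C₆H₄–O⁻: pKₐ(p-nitrophenol) ≈ 7.2
CH₃O⁻: pKₐ(CH₃OH) ≈ 15.5
H⁻: pKₐ(H₂) ≈ 36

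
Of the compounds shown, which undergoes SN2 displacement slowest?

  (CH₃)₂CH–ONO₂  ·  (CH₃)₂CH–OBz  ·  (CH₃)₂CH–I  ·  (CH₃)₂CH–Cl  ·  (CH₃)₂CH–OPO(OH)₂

(CH₃)₂CH–OBz

With the same alkyl group throughout, only the leaving group differentiates the rates.
Leaving-group ability tracks the stability of the departed species; conjugate-acid pKₐ is the usual yardstick (lower pKₐ → better LG).
(CH₃)₂CH–I loses I⁻: pKₐ(HI) ≈ -10
(CH₃)₂CH–Cl loses Cl⁻: pKₐ(HCl) ≈ -7
(CH₃)₂CH–ONO₂ loses NO₃⁻: pKₐ(HNO₃) ≈ -1.3
(CH₃)₂CH–OPO(OH)₂ loses H₂PO₄⁻: pKₐ(H₃PO₄) ≈ 2.1
(CH₃)₂CH–OBz loses PhCOO⁻: pKₐ(C₆H₅COOH) ≈ 4.2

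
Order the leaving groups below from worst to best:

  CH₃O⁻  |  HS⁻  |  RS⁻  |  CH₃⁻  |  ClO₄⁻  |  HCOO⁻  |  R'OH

CH₃⁻ < CH₃O⁻ < RS⁻ < HS⁻ < HCOO⁻ < R'OH < ClO₄⁻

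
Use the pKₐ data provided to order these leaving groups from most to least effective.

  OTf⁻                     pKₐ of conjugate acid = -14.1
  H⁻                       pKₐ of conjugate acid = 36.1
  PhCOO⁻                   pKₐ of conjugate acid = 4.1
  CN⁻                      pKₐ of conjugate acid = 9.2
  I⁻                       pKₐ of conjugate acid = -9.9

OTf⁻ > I⁻ > PhCOO⁻ > CN⁻ > H⁻

Lower conjugate-acid pKₐ ⇒ weaker base ⇒ better leaving group.
Sorting by the given values: OTf⁻ (-14.1), I⁻ (-9.9), PhCOO⁻ (4.1), CN⁻ (9.2), H⁻ (36.1).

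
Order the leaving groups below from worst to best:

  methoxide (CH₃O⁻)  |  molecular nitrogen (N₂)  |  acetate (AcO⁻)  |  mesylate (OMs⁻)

methoxide (CH₃O⁻) < acetate (AcO⁻) < mesylate (OMs⁻) < molecular nitrogen (N₂)

molecular nitrogen (N₂): no meaningful conjugate acid; N₂ departs as an exceptionally stable neutral molecule
mesylate (OMs⁻): pKₐ(CH₃SO₃H (MsOH)) ≈ -1.9
acetate (AcO⁻): pKₐ(CH₃COOH) ≈ 4.8
methoxide (CH₃O⁻): pKₐ(CH₃OH) ≈ 15.5
Listed from poorest to best leaving group as asked.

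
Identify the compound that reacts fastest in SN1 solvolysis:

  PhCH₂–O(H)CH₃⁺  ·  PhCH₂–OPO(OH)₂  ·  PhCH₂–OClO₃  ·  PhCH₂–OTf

PhCH₂–OTf

Same R in every case — rank the leaving groups.
Rank by basicity of the departing species: weakest base leaves most easily.
PhCH₂–OTf loses OTf⁻: pKₐ(CF₃SO₃H (triflic acid)) ≈ -14
PhCH₂–OClO₃ loses ClO₄⁻: pKₐ(HClO₄) ≈ -10
PhCH₂–O(H)CH₃⁺ loses R'OH: pKₐ(R'OH₂⁺) ≈ -2.4
PhCH₂–OPO(OH)₂ loses H₂PO₄⁻: pKₐ(H₃PO₄) ≈ 2.1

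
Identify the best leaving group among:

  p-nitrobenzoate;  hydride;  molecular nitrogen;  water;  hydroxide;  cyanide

A good leaving group is a weak base: the lower the pKₐ of its conjugate acid, the more readily it departs.
molecular nitrogen: no meaningful conjugate acid; N₂ departs as an exceptionally stable neutral molecule
water: pKₐ(H₃O⁺) ≈ -1.7
p-nitrobenzoate: pKₐ(p-nitrobenzoic acid) ≈ 3.4
cyanide: pKₐ(HCN) ≈ 9.2
hydroxide: pKₐ(H₂O) ≈ 15.7
hydride: pKₐ(H₂) ≈ 36

molecular nitrogen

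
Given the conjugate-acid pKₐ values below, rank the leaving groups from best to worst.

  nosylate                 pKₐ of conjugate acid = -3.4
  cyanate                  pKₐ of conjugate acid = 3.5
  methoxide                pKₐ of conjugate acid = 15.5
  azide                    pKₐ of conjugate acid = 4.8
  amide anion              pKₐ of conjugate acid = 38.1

Lower conjugate-acid pKₐ ⇒ weaker base ⇒ better leaving group.
Sorting by the given values: nosylate (-3.4), cyanate (3.5), azide (4.8), methoxide (15.5), amide anion (38.1).

nosylate > cyanate > azide > methoxide > amide anion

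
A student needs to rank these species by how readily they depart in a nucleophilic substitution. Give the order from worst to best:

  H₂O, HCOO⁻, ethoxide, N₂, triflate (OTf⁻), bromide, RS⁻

Rank by basicity of the departing species: weakest base leaves most easily.
N₂: no meaningful conjugate acid; N₂ departs as an exceptionally stable neutral molecule
triflate (OTf⁻): pKₐ(CF₃SO₃H (triflic acid)) ≈ -14
bromide: pKₐ(HBr) ≈ -9
H₂O: pKₐ(H₃O⁺) ≈ -1.7
HCOO⁻: pKₐ(HCOOH) ≈ 3.8
RS⁻: pKₐ(RSH (a thiol)) ≈ 10.5
ethoxide: pKₐ(CH₃CH₂OH) ≈ 16
Listed from poorest to best leaving group as asked.

ethoxide < RS⁻ < HCOO⁻ < H₂O < bromide < triflate (OTf⁻) < N₂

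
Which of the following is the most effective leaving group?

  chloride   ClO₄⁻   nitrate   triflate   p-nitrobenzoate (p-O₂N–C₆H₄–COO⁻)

Rank by basicity of the departing species: weakest base leaves most easily.
triflate: pKₐ(CF₃SO₃H (triflic acid)) ≈ -14
ClO₄⁻: pKₐ(HClO₄) ≈ -10
chloride: pKₐ(HCl) ≈ -7
nitrate: pKₐ(HNO₃) ≈ -1.3
p-nitrobenzoate (p-O₂N–C₆H₄–COO⁻): pKₐ(p-nitrobenzoic acid) ≈ 3.4

triflate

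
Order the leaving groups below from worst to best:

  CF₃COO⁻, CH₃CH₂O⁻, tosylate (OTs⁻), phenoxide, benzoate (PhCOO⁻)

tosylate (OTs⁻): pKₐ(p-CH₃C₆H₄SO₃H (TsOH)) ≈ -2.8 — resonance-delocalised arenesulfonate
CF₃COO⁻: pKₐ(CF₃COOH) ≈ 0.2
benzoate (PhCOO⁻): pKₐ(C₆H₅COOH) ≈ 4.2 — aryl carboxylate
phenoxide: pKₐ(C₆H₅OH (phenol)) ≈ 10
CH₃CH₂O⁻: pKₐ(CH₃CH₂OH) ≈ 16 — strong base; alkoxides do not leave unassisted
Reversing gives the worst-to-best order requested.

CH₃CH₂O⁻ < phenoxide < benzoate (PhCOO⁻) < CF₃COO⁻ < tosylate (OTs⁻)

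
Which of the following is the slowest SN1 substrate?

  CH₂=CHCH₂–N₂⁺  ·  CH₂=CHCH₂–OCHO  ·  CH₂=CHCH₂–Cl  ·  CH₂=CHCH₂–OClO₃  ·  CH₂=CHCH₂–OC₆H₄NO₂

CH₂=CHCH₂–OC₆H₄NO₂

With the same alkyl group throughout, only the leaving group differentiates the rates.
A good leaving group is a weak base: the lower the pKₐ of its conjugate acid, the more readily it departs.
CH₂=CHCH₂–N₂⁺ loses N₂: no meaningful conjugate acid; N₂ departs as an exceptionally stable neutral molecule
CH₂=CHCH₂–OClO₃ loses ClO₄⁻: pKₐ(HClO₄) ≈ -10
CH₂=CHCH₂–Cl loses Cl⁻: pKₐ(HCl) ≈ -7
CH₂=CHCH₂–OCHO loses HCOO⁻: pKₐ(HCOOH) ≈ 3.8
CH₂=CHCH₂–OC₆H₄NO₂ loses p-O₂N–C₆H₄–O⁻: pKₐ(p-nitrophenol) ≈ 7.2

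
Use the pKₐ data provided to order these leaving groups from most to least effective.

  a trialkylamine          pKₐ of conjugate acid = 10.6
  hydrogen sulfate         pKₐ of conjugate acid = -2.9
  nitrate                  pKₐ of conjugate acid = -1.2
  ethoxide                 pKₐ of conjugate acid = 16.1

Lower conjugate-acid pKₐ ⇒ weaker base ⇒ better leaving group.
Sorting by the given values: hydrogen sulfate (-2.9), nitrate (-1.2), a trialkylamine (10.6), ethoxide (16.1).

hydrogen sulfate > nitrate > a trialkylamine > ethoxide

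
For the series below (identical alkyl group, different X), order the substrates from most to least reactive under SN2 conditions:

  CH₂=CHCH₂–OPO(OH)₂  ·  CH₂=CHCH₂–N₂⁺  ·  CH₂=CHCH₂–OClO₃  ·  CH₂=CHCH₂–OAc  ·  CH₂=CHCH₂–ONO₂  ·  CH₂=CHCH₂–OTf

With the same alkyl group throughout, only the leaving group differentiates the rates.
Rank by basicity of the departing species: weakest base leaves most easily.
CH₂=CHCH₂–N₂⁺ loses N₂: no meaningful conjugate acid; N₂ departs as an exceptionally stable neutral molecule
CH₂=CHCH₂–OTf loses OTf⁻: pKₐ(CF₃SO₃H (triflic acid)) ≈ -14
CH₂=CHCH₂–OClO₃ loses ClO₄⁻: pKₐ(HClO₄) ≈ -10
CH₂=CHCH₂–ONO₂ loses NO₃⁻: pKₐ(HNO₃) ≈ -1.3
CH₂=CHCH₂–OPO(OH)₂ loses H₂PO₄⁻: pKₐ(H₃PO₄) ≈ 2.1
CH₂=CHCH₂–OAc loses AcO⁻: pKₐ(CH₃COOH) ≈ 4.8

CH₂=CHCH₂–N₂⁺ > CH₂=CHCH₂–OTf > CH₂=CHCH₂–OClO₃ > CH₂=CHCH₂–ONO₂ > CH₂=CHCH₂–OPO(OH)₂ > CH₂=CHCH₂–OAc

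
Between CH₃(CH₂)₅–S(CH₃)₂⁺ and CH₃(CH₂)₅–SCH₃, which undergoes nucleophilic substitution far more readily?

CH₃(CH₂)₅–S(CH₃)₂⁺

From CH₃(CH₂)₅–SCH₃ the departing group would be RS⁻ (pKₐ(RSH (a thiol)) ≈ 10.5). Moderately basic; rarely leaves without activation.
From CH₃(CH₂)₅–S(CH₃)₂⁺ the leaving group is SR'₂ (pKₐ(R'₂SH⁺) ≈ -7). Neutral; leaves from a sulfonium salt (R–SR'₂⁺).
(In practice CH₃(CH₂)₅–S(CH₃)₂⁺ is made from CH₃(CH₂)₅–SCH₃ by S-methylation with CH₃I, allowing neutral dimethyl sulfide, rather than methanethiolate, to depart.)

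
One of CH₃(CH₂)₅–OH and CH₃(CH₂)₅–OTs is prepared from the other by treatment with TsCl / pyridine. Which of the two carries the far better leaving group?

From CH₃(CH₂)₅–OH the departing group would be OH⁻ (pKₐ(H₂O) ≈ 15.7). Strong base; essentially never leaves without prior activation.
From CH₃(CH₂)₅–OTs the leaving group is OTs⁻ (pKₐ(p-CH₃C₆H₄SO₃H (TsOH)) ≈ -2.8). Resonance-delocalised arenesulfonate.
Treatment with TsCl / pyridine works by converting the hydroxyl into a tosylate, making CH₃(CH₂)₅–OTs enormously more reactive.

CH₃(CH₂)₅–OTs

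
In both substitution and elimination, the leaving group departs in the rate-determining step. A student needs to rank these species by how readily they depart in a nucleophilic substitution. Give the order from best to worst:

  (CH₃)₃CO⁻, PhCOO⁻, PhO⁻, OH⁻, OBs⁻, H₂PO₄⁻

OBs⁻ > H₂PO₄⁻ > PhCOO⁻ > PhO⁻ > OH⁻ > (CH₃)₃CO⁻

OBs⁻: pKₐ(p-BrC₆H₄SO₃H) ≈ -2.8
H₂PO₄⁻: pKₐ(H₃PO₄) ≈ 2.1
PhCOO⁻: pKₐ(C₆H₅COOH) ≈ 4.2
PhO⁻: pKₐ(C₆H₅OH (phenol)) ≈ 10 — resonance into the ring helps, but still a poor LG
OH⁻: pKₐ(H₂O) ≈ 15.7 — strong base; essentially never leaves without prior activation
(CH₃)₃CO⁻: pKₐ(t-BuOH) ≈ 18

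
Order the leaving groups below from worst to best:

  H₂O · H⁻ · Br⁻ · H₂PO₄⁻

Leaving-group ability tracks the stability of the departed species; conjugate-acid pKₐ is the usual yardstick (lower pKₐ → better LG).
Br⁻: pKₐ(HBr) ≈ -9 — weak base; good leaving group
H₂O: pKₐ(H₃O⁺) ≈ -1.7
H₂PO₄⁻: pKₐ(H₃PO₄) ≈ 2.1 — moderate base; biological leaving group after further activation
H⁻: pKₐ(H₂) ≈ 36 — extremely strong base; leaves only in special hydride-transfer contexts
The question asks for worst first, so the sequence is read in increasing leaving-group ability.

H⁻ < H₂PO₄⁻ < H₂O < Br⁻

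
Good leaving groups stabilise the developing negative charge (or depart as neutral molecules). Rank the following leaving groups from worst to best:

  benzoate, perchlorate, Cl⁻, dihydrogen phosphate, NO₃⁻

The more stable X⁻ (or X) is on its own — i.e. the weaker a base it is — the better a leaving group it makes.
perchlorate: pKₐ(HClO₄) ≈ -10 — extremely weak base; rarely used for safety reasons
Cl⁻: pKₐ(HCl) ≈ -7
NO₃⁻: pKₐ(HNO₃) ≈ -1.3 — resonance-delocalised over three oxygens
dihydrogen phosphate: pKₐ(H₃PO₄) ≈ 2.1 — moderate base; biological leaving group after further activation
benzoate: pKₐ(C₆H₅COOH) ≈ 4.2
The question asks for worst first, so the sequence is read in increasing leaving-group ability.

benzoate < dihydrogen phosphate < NO₃⁻ < Cl⁻ < perchlorate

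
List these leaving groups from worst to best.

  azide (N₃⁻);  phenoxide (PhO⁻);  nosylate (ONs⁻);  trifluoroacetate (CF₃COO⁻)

phenoxide (PhO⁻) < azide (N₃⁻) < trifluoroacetate (CF₃COO⁻) < nosylate (ONs⁻)

A good leaving group is a weak base: the lower the pKₐ of its conjugate acid, the more readily it departs.
nosylate (ONs⁻): pKₐ(p-O₂NC₆H₄SO₃H) ≈ -3.5
trifluoroacetate (CF₃COO⁻): pKₐ(CF₃COOH) ≈ 0.2
azide (N₃⁻): pKₐ(HN₃) ≈ 4.7
phenoxide (PhO⁻): pKₐ(C₆H₅OH (phenol)) ≈ 10
The question asks for worst first, so the sequence is read in increasing leaving-group ability.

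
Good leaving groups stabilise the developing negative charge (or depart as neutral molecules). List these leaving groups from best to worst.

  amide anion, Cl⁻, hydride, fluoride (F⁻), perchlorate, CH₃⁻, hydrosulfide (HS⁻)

perchlorate > Cl⁻ > fluoride (F⁻) > hydrosulfide (HS⁻) > hydride > amide anion > CH₃⁻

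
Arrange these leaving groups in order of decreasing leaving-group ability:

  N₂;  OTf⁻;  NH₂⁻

N₂: no meaningful conjugate acid; N₂ departs as an exceptionally stable neutral molecule
OTf⁻: pKₐ(CF₃SO₃H (triflic acid)) ≈ -14 — charge spread over three oxygens and a CF₃ group; the premier leaving group in synthesis
NH₂⁻: pKₐ(NH₃) ≈ 38

N₂ > OTf⁻ > NH₂⁻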